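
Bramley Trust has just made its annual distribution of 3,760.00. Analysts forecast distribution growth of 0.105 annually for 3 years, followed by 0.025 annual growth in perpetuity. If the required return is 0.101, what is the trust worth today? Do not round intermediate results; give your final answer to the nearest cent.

62627.40

D_1 = 4154.80000
D_2 = 4591.05400
D_3 = 5073.11467
Terminal value at year 3: TV = D_3×(1+g_2)/(r−g_2) = 5199.94254/0.076 = 68420.29654
P_0 = D_1/(1+r)^1 + D_2/(1+r)^2 + D_3/(1+r)^3 + TV/(1+r)^3
    = 3773.66031 + 3787.37025 + 3801.12999 + 51265.24004 = 62627.40058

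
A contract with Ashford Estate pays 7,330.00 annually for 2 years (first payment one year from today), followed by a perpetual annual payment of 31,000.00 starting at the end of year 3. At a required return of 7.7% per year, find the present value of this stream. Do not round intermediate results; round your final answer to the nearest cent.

PV of 2-year annuity: 7,330.00 × [1 − (1+0.077)^−2] / 0.077 = 13125.29474
Perpetuity value at year 2: 31,000.00 / 0.077 = 402597.40260
PV of perpetuity: 402597.40260 / (1+0.077)^2 = 347087.97055
Total PV = 13125.29474 + 347087.97055 = 360213.26529

360213.27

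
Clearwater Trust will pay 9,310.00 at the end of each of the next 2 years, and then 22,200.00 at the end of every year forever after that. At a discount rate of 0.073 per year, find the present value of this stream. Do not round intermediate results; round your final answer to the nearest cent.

PV of 2-year annuity: 9,310.00 × [1 − (1+0.073)^−2] / 0.073 = 16762.91486
Perpetuity value at year 2: 22,200.00 / 0.073 = 304109.58904
PV of perpetuity: 304109.58904 / (1+0.073)^2 = 264137.86940
Total PV = 16762.91486 + 264137.86940 = 280900.78426

280900.78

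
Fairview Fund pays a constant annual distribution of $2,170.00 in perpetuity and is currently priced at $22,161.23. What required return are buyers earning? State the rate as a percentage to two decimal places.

P = C/r ⇒ r = C/P = $2,170.00/$22,161.23 = 0.097919

9.79%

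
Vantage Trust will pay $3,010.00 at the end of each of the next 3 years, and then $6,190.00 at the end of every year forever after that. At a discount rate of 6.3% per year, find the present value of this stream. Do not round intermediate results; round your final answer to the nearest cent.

$89800.75

PV of 3-year annuity: $3,010.00 × [1 − (1+0.063)^−3] / 0.063 = 8001.31566
Perpetuity value at year 3: $6,190.00 / 0.063 = 98253.96825
PV of perpetuity: 98253.96825 / (1+0.063)^3 = 81799.43539
Total PV = 8001.31566 + 81799.43539 = 89800.75105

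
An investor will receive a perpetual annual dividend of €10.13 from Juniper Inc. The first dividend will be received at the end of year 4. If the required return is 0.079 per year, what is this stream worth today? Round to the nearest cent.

€102.07

Value at end of year 3: C / r = €10.13 / 0.079 = €128.2278
Discount to today: PV = €128.2278 / (1 + 0.079)^3 = €128.2278 / 1.256216 = €102.07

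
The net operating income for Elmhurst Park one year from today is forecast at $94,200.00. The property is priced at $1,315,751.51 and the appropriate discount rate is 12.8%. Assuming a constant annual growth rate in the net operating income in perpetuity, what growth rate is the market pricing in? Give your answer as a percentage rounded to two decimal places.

5.64%

P = D₁/(r−g) ⇒ g = r − D₁/P = 0.128 − $94,200.00/$1,315,751.51 = 0.056406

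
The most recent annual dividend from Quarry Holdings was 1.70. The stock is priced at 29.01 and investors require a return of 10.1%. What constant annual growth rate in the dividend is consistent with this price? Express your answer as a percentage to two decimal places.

4.01%

P = D₀(1+g)/(r−g) ⇒ P(r−g) = D₀(1+g) ⇒ g(P+D₀) = P·r − D₀
g = (P·r − D₀)/(P + D₀) = (29.01×0.101 − 1.70) / (29.01 + 1.70) = 0.040052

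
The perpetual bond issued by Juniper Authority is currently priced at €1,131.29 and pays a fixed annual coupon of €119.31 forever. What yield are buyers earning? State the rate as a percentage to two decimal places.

P = C/r ⇒ r = C/P = €119.31/€1,131.29 = 0.105464

10.55%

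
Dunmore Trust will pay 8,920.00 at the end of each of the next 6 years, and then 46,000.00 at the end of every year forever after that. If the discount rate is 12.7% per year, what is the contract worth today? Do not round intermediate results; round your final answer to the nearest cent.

212728.89

PV of 6-year annuity: 8,920.00 × [1 − (1+0.127)^−6] / 0.127 = 35958.04977
Perpetuity value at year 6: 46,000.00 / 0.127 = 362204.72441
PV of perpetuity: 362204.72441 / (1+0.127)^6 = 176770.83544
Total PV = 35958.04977 + 176770.83544 = 212728.88521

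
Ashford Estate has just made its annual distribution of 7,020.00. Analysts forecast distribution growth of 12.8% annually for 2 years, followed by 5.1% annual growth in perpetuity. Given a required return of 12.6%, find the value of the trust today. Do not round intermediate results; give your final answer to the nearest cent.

D_1 = 7918.56000
D_2 = 8932.13568
Terminal value at year 2: TV = D_2×(1+g_2)/(r−g_2) = 9387.67460/0.075 = 125168.99466
P_0 = D_1/(1+r)^1 + D_2/(1+r)^2 + TV/(1+r)^2
    = 7032.46892 + 7044.95998 + 98723.37252 = 112800.80142

112800.80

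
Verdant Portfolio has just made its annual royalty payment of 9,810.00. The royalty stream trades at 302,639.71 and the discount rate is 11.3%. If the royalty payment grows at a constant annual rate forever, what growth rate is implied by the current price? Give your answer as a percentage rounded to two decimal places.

P = D₀(1+g)/(r−g) ⇒ P(r−g) = D₀(1+g) ⇒ g(P+D₀) = P·r − D₀
g = (P·r − D₀)/(P + D₀) = (302,639.71×0.113 − 9,810.00) / (302,639.71 + 9,810.00) = 0.078055

7.81%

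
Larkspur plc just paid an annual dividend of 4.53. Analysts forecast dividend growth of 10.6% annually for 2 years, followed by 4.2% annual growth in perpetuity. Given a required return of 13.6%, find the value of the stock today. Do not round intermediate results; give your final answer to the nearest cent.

D_1 = 5.01018
D_2 = 5.54126
Terminal value at year 2: TV = D_2×(1+g_2)/(r−g_2) = 5.77399/0.094 = 61.42545
P_0 = D_1/(1+r)^1 + D_2/(1+r)^2 + TV/(1+r)^2
    = 4.41037 + 4.29390 + 47.59832 = 56.30259

56.30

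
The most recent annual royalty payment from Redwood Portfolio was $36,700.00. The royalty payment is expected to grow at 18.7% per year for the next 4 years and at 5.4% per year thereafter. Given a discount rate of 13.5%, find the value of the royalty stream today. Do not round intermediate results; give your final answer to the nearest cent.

D_1 = 43562.90000
D_2 = 51709.16230
D_3 = 61378.77565
D_4 = 72856.60670
Terminal value at year 4: TV = D_4×(1+g_2)/(r−g_2) = 76790.86346/0.081 = 948035.35134
P_0 = D_1/(1+r)^1 + D_2/(1+r)^2 + D_3/(1+r)^3 + D_4/(1+r)^4 + TV/(1+r)^4
    = 38381.40969 + 40139.85313 + 41978.85962 + 43902.12015 + 571269.56340 = 735671.80598

$735671.81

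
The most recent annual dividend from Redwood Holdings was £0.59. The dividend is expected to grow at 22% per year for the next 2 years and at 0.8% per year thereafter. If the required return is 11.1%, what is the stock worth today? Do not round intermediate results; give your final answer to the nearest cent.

D_1 = 0.71980
D_2 = 0.87816
Terminal value at year 2: TV = D_2×(1+g_2)/(r−g_2) = 0.88518/0.103 = 8.59399
P_0 = D_1/(1+r)^1 + D_2/(1+r)^2 + TV/(1+r)^2
    = 0.64788 + 0.71145 + 6.96253 = 8.32186

£8.32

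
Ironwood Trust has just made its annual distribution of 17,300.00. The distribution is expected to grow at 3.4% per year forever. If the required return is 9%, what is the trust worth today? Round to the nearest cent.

D₁ = D₀ × (1 + g) = 17,300.00 × 1.034 = 17,888.2000
Growing perpetuity: P = D₁ / (r − g) = 17,888.2000 / (0.09 − 0.034) = 319,432.14

319432.14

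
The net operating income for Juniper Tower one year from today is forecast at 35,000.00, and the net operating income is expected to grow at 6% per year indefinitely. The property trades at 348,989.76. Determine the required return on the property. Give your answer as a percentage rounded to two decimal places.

16.03%

P = D₁/(r − g) ⇒ r = D₁/P + g = 35,000.0000/348,989.76 + 0.06 = 0.100289 + 0.06 = 0.160289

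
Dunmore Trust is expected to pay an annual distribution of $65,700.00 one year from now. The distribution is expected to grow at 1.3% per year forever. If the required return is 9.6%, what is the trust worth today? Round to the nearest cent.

$791566.27

Growing perpetuity: P = D₁ / (r − g) = $65,700.0000 / (0.096 − 0.013) = $791,566.27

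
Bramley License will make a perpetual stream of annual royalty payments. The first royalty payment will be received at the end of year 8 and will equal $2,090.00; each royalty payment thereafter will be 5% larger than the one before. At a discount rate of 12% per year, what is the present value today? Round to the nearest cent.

$13505.86

Value at end of year 7: C₁ / (r − g) = $2,090.00 / (0.12 − 0.05) = $29,857.1429
Discount to today: PV = $29,857.1429 / (1 + 0.12)^7 = $29,857.1429 / 2.210681 = $13,505.86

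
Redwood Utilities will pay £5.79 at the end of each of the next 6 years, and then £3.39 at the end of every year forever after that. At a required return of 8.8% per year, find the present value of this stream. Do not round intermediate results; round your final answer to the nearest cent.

PV of 6-year annuity: £5.79 × [1 − (1+0.088)^−6] / 0.088 = 26.12908
Perpetuity value at year 6: £3.39 / 0.088 = 38.52273
PV of perpetuity: 38.52273 / (1+0.088)^6 = 23.22435
Total PV = 26.12908 + 23.22435 = 49.35343

£49.35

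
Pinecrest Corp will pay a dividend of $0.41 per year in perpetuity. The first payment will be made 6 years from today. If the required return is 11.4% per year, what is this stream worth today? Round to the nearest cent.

$2.10

Value at end of year 5: C / r = $0.41 / 0.114 = $3.5965
Discount to today: PV = $3.5965 / (1 + 0.114)^5 = $3.5965 / 1.715639 = $2.10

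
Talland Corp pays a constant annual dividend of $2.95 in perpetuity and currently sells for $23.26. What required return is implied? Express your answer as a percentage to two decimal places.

12.68%

P = C/r ⇒ r = C/P = $2.95/$23.26 = 0.126827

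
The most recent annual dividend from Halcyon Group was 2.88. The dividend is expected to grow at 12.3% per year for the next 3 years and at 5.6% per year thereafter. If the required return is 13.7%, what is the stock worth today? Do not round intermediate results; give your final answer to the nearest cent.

44.61

D_1 = 3.23424
D_2 = 3.63205
D_3 = 4.07879
Terminal value at year 3: TV = D_3×(1+g_2)/(r−g_2) = 4.30721/0.081 = 53.17539
P_0 = D_1/(1+r)^1 + D_2/(1+r)^2 + D_3/(1+r)^3 + TV/(1+r)^3
    = 2.84454 + 2.80951 + 2.77492 + 36.17673 = 44.60570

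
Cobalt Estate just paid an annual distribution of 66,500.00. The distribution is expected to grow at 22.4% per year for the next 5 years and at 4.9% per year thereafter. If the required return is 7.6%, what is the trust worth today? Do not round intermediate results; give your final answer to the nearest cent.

5418898.37

D_1 = 81396.00000
D_2 = 99628.70400
D_3 = 121945.53370
D_4 = 149261.33324
D_5 = 182695.87189
Terminal value at year 5: TV = D_5×(1+g_2)/(r−g_2) = 191647.96961/0.027 = 7098072.94864
P_0 = D_1/(1+r)^1 + D_2/(1+r)^2 + D_3/(1+r)^3 + D_4/(1+r)^4 + D_5/(1+r)^5 + TV/(1+r)^5
    = 75646.84015 + 86051.79586 + 97887.91648 + 111352.05369 + 126668.13542 + 4921291.63173 = 5418898.37332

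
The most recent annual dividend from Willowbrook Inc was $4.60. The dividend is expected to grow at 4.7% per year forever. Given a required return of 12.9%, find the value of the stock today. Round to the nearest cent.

D₁ = D₀ × (1 + g) = $4.60 × 1.047 = $4.8162
Growing perpetuity: P = D₁ / (r − g) = $4.8162 / (0.129 − 0.047) = $58.73

$58.73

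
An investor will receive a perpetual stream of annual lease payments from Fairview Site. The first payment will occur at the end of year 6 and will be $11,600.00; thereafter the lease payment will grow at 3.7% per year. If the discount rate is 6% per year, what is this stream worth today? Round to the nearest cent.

Value at end of year 5: C₁ / (r − g) = $11,600.00 / (0.06 − 0.037) = $504,347.8261
Discount to today: PV = $504,347.8261 / (1 + 0.06)^5 = $504,347.8261 / 1.338226 = $376,878.04

$376878.04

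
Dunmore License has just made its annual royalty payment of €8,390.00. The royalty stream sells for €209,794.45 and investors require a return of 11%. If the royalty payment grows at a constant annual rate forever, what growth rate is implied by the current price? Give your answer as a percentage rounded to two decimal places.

P = D₀(1+g)/(r−g) ⇒ P(r−g) = D₀(1+g) ⇒ g(P+D₀) = P·r − D₀
g = (P·r − D₀)/(P + D₀) = (€209,794.45×0.11 − €8,390.00) / (€209,794.45 + €8,390.00) = 0.067316

6.73%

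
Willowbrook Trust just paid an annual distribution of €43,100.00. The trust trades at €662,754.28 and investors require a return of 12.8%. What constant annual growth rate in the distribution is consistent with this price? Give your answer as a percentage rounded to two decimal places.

5.91%

P = D₀(1+g)/(r−g) ⇒ P(r−g) = D₀(1+g) ⇒ g(P+D₀) = P·r − D₀
g = (P·r − D₀)/(P + D₀) = (€662,754.28×0.128 − €43,100.00) / (€662,754.28 + €43,100.00) = 0.059123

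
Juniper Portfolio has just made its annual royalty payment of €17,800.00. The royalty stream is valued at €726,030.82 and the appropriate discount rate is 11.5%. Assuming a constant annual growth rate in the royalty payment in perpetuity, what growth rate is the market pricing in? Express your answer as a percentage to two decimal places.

P = D₀(1+g)/(r−g) ⇒ P(r−g) = D₀(1+g) ⇒ g(P+D₀) = P·r − D₀
g = (P·r − D₀)/(P + D₀) = (€726,030.82×0.115 − €17,800.00) / (€726,030.82 + €17,800.00) = 0.088318

8.83%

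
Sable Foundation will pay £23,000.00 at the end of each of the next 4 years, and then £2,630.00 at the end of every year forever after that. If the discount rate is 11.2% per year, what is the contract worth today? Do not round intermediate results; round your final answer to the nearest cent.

PV of 4-year annuity: £23,000.00 × [1 − (1+0.112)^−4] / 0.112 = 71052.61193
Perpetuity value at year 4: £2,630.00 / 0.112 = 23482.14286
PV of perpetuity: 23482.14286 / (1+0.112)^4 = 15357.43114
Total PV = 71052.61193 + 15357.43114 = 86410.04308

£86410.04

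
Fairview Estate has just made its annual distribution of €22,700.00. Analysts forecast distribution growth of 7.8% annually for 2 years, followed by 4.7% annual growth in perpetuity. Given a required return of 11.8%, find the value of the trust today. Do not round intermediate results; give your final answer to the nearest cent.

D_1 = 24470.60000
D_2 = 26379.30680
Terminal value at year 2: TV = D_2×(1+g_2)/(r−g_2) = 27619.13422/0.071 = 389001.89042
P_0 = D_1/(1+r)^1 + D_2/(1+r)^2 + TV/(1+r)^2
    = 21887.83542 + 21104.72861 + 311220.43454 = 354212.99856

€354213.00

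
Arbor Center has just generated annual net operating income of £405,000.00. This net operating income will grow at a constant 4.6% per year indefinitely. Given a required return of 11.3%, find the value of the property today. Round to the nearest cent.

D₁ = D₀ × (1 + g) = £405,000.00 × 1.046 = £423,630.0000
Growing perpetuity: P = D₁ / (r − g) = £423,630.0000 / (0.113 − 0.046) = £6,322,835.82

£6322835.82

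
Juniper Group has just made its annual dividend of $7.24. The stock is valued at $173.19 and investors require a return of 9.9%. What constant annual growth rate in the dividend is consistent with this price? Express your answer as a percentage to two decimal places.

P = D₀(1+g)/(r−g) ⇒ P(r−g) = D₀(1+g) ⇒ g(P+D₀) = P·r − D₀
g = (P·r − D₀)/(P + D₀) = ($173.19×0.099 − $7.24) / ($173.19 + $7.24) = 0.054901

5.49%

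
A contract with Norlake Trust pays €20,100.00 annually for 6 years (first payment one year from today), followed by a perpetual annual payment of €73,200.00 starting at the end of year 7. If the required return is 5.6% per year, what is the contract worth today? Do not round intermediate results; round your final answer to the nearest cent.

PV of 6-year annuity: €20,100.00 × [1 − (1+0.056)^−6] / 0.056 = 100092.66588
Perpetuity value at year 6: €73,200.00 / 0.056 = 1307142.85714
PV of perpetuity: 1307142.85714 / (1+0.056)^6 = 942626.28290
Total PV = 100092.66588 + 942626.28290 = 1042718.94878

€1042718.95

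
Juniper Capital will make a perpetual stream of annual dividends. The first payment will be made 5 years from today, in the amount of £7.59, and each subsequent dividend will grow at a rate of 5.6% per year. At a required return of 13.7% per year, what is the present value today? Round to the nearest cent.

Value at end of year 4: C₁ / (r − g) = £7.59 / (0.137 − 0.056) = £93.7037
Discount to today: PV = £93.7037 / (1 + 0.137)^4 = £93.7037 / 1.671252 = £56.07

£56.07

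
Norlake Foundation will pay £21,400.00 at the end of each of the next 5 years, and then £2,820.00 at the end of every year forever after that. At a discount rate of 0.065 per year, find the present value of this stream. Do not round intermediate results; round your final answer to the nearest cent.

PV of 5-year annuity: £21,400.00 × [1 − (1+0.065)^−5] / 0.065 = 88931.53998
Perpetuity value at year 5: £2,820.00 / 0.065 = 43384.61538
PV of perpetuity: 43384.61538 / (1+0.065)^5 = 31665.59937
Total PV = 88931.53998 + 31665.59937 = 120597.13935

£120597.14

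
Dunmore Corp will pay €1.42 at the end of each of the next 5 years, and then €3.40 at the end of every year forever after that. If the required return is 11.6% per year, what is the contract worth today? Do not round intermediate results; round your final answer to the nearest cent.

PV of 5-year annuity: €1.42 × [1 − (1+0.116)^−5] / 0.116 = 5.16991
Perpetuity value at year 5: €3.40 / 0.116 = 29.31034
PV of perpetuity: 29.31034 / (1+0.116)^5 = 16.93168
Total PV = 5.16991 + 16.93168 = 22.10159

€22.10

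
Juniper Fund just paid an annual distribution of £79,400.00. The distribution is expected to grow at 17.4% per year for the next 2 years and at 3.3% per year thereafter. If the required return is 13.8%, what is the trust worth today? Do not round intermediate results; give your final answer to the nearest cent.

£997763.43

D_1 = 93215.60000
D_2 = 109435.11440
Terminal value at year 2: TV = D_2×(1+g_2)/(r−g_2) = 113046.47318/0.105 = 1076633.07786
P_0 = D_1/(1+r)^1 + D_2/(1+r)^2 + TV/(1+r)^2
    = 81911.77504 + 84503.00870 + 831348.64750 = 997763.43125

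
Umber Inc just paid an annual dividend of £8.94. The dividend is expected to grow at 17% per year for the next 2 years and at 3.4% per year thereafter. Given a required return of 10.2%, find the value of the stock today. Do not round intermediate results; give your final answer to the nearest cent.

D_1 = 10.45980
D_2 = 12.23797
Terminal value at year 2: TV = D_2×(1+g_2)/(r−g_2) = 12.65406/0.068 = 186.08907
P_0 = D_1/(1+r)^1 + D_2/(1+r)^2 + TV/(1+r)^2
    = 9.49165 + 10.07734 + 153.23490 = 172.80389

£172.80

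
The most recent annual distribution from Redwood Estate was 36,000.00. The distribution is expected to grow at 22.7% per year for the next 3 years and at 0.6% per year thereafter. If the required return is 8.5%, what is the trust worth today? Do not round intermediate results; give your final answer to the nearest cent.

801822.94

D_1 = 44172.00000
D_2 = 54199.04400
D_3 = 66502.22699
Terminal value at year 3: TV = D_3×(1+g_2)/(r−g_2) = 66901.24035/0.079 = 846851.14367
P_0 = D_1/(1+r)^1 + D_2/(1+r)^2 + D_3/(1+r)^3 + TV/(1+r)^3
    = 40711.52074 + 46039.66447 + 52065.13207 + 663006.61854 = 801822.93582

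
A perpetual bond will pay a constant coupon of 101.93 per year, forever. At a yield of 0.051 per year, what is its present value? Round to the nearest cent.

1998.63

Level perpetuity: PV = C / r = 101.93 / 0.051 = 1,998.63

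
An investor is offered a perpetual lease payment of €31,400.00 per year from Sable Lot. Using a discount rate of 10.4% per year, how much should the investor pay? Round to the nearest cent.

€301923.08

Level perpetuity: PV = C / r = €31,400.00 / 0.104 = €301,923.08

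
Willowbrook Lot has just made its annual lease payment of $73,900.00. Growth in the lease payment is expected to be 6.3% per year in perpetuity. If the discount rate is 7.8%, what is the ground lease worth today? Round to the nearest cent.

$5237046.67

D₁ = D₀ × (1 + g) = $73,900.00 × 1.063 = $78,555.7000
Growing perpetuity: P = D₁ / (r − g) = $78,555.7000 / (0.078 − 0.063) = $5,237,046.67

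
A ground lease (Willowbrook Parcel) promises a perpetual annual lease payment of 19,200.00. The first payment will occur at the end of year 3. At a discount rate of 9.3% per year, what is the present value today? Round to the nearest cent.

172813.62

Value at end of year 2: C / r = 19,200.00 / 0.093 = 206,451.6129
Discount to today: PV = 206,451.6129 / (1 + 0.093)^2 = 206,451.6129 / 1.194649 = 172,813.62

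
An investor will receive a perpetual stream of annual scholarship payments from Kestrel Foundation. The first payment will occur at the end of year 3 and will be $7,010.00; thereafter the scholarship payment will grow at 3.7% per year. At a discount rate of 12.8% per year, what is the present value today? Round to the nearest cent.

$60542.23

Value at end of year 2: C₁ / (r − g) = $7,010.00 / (0.128 − 0.037) = $77,032.9670
Discount to today: PV = $77,032.9670 / (1 + 0.128)^2 = $77,032.9670 / 1.272384 = $60,542.23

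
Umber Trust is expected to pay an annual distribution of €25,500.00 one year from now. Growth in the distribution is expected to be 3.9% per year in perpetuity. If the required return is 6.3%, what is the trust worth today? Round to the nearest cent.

Growing perpetuity: P = D₁ / (r − g) = €25,500.0000 / (0.063 − 0.039) = €1,062,500.00

€1062500.00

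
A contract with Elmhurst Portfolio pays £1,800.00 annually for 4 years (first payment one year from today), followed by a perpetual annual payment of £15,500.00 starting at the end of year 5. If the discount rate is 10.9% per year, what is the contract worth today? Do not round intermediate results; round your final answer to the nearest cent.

PV of 4-year annuity: £1,800.00 × [1 − (1+0.109)^−4] / 0.109 = 5596.34639
Perpetuity value at year 4: £15,500.00 / 0.109 = 142201.83486
PV of perpetuity: 142201.83486 / (1+0.109)^4 = 94011.07432
Total PV = 5596.34639 + 94011.07432 = 99607.42070

£99607.42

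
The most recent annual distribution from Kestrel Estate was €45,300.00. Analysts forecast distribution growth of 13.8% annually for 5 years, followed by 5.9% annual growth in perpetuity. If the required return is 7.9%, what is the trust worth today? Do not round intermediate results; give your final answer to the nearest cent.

D_1 = 51551.40000
D_2 = 58665.49320
D_3 = 66761.33126
D_4 = 75974.39498
D_5 = 86458.86148
Terminal value at year 5: TV = D_5×(1+g_2)/(r−g_2) = 91559.93431/0.02 = 4577996.71549
P_0 = D_1/(1+r)^1 + D_2/(1+r)^2 + D_3/(1+r)^3 + D_4/(1+r)^4 + D_5/(1+r)^5 + TV/(1+r)^5
    = 47777.01576 + 50389.47537 + 53144.78496 + 56050.75560 + 59115.62546 + 3130172.36803 = 3396650.02518

€3396650.03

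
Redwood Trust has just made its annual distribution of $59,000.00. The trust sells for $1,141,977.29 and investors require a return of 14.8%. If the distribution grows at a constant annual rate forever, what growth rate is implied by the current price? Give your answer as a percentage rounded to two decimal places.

P = D₀(1+g)/(r−g) ⇒ P(r−g) = D₀(1+g) ⇒ g(P+D₀) = P·r − D₀
g = (P·r − D₀)/(P + D₀) = ($1,141,977.29×0.148 − $59,000.00) / ($1,141,977.29 + $59,000.00) = 0.091603

9.16%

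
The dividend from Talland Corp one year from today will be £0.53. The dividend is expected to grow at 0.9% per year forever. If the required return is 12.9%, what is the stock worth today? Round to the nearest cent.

£4.42

Growing perpetuity: P = D₁ / (r − g) = £0.5300 / (0.129 − 0.009) = £4.42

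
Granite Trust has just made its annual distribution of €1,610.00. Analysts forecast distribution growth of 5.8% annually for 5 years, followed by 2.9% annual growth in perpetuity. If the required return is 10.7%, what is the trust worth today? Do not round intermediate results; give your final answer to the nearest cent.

€23979.08

D_1 = 1703.38000
D_2 = 1802.17604
D_3 = 1906.70225
D_4 = 2017.29098
D_5 = 2134.29386
Terminal value at year 5: TV = D_5×(1+g_2)/(r−g_2) = 2196.18838/0.078 = 28156.26128
P_0 = D_1/(1+r)^1 + D_2/(1+r)^2 + D_3/(1+r)^3 + D_4/(1+r)^4 + D_5/(1+r)^5 + TV/(1+r)^5
    = 1538.73532 + 1470.62509 + 1405.52967 + 1343.31562 + 1283.85539 + 16937.01539 = 23979.07647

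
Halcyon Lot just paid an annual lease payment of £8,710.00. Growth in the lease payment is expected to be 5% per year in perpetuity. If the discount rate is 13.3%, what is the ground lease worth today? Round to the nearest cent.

£110186.75

D₁ = D₀ × (1 + g) = £8,710.00 × 1.05 = £9,145.5000
Growing perpetuity: P = D₁ / (r − g) = £9,145.5000 / (0.133 − 0.05) = £110,186.75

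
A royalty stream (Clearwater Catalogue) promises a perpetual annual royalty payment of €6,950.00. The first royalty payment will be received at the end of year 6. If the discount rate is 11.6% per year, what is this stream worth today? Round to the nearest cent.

€34610.34

Value at end of year 5: C / r = €6,950.00 / 0.116 = €59,913.7931
Discount to today: PV = €59,913.7931 / (1 + 0.116)^5 = €59,913.7931 / 1.731095 = €34,610.34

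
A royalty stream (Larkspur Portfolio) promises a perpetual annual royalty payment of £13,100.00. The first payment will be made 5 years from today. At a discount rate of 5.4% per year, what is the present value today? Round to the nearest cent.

£196569.03

Value at end of year 4: C / r = £13,100.00 / 0.054 = £242,592.5926
Discount to today: PV = £242,592.5926 / (1 + 0.054)^4 = £242,592.5926 / 1.234134 = £196,569.03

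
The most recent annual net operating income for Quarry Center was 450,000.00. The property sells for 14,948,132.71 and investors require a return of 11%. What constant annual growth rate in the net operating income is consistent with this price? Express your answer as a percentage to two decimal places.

7.76%

P = D₀(1+g)/(r−g) ⇒ P(r−g) = D₀(1+g) ⇒ g(P+D₀) = P·r − D₀
g = (P·r − D₀)/(P + D₀) = (14,948,132.71×0.11 − 450,000.00) / (14,948,132.71 + 450,000.00) = 0.077561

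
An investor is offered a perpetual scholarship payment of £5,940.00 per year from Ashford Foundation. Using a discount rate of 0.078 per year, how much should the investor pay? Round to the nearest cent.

Level perpetuity: PV = C / r = £5,940.00 / 0.078 = £76,153.85

£76153.85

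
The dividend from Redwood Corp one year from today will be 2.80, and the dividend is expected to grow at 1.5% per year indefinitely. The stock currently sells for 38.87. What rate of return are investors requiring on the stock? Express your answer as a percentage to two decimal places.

P = D₁/(r − g) ⇒ r = D₁/P + g = 2.8000/38.87 + 0.015 = 0.072035 + 0.015 = 0.087035

8.70%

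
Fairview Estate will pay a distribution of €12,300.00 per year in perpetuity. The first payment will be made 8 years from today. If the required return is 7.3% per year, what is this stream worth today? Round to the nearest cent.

Value at end of year 7: C / r = €12,300.00 / 0.073 = €168,493.1507
Discount to today: PV = €168,493.1507 / (1 + 0.073)^7 = €168,493.1507 / 1.637563 = €102,892.61

€102892.61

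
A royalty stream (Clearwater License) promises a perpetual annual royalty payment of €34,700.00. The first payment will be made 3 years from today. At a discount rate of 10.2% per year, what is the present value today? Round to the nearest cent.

€280134.19

Value at end of year 2: C / r = €34,700.00 / 0.102 = €340,196.0784
Discount to today: PV = €340,196.0784 / (1 + 0.102)^2 = €340,196.0784 / 1.214404 = €280,134.19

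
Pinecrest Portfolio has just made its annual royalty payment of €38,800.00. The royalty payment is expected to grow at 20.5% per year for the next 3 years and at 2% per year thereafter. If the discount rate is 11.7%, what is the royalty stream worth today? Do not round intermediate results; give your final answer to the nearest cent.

€647949.00

D_1 = 46754.00000
D_2 = 56338.57000
D_3 = 67887.97685
Terminal value at year 3: TV = D_3×(1+g_2)/(r−g_2) = 69245.73639/0.097 = 713873.57100
P_0 = D_1/(1+r)^1 + D_2/(1+r)^2 + D_3/(1+r)^3 + TV/(1+r)^3
    = 41856.75918 + 45154.33734 + 48711.70680 + 512226.19520 = 647948.99851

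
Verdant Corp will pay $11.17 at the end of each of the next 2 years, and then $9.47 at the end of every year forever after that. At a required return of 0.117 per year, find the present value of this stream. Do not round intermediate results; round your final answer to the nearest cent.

PV of 2-year annuity: $11.17 × [1 − (1+0.117)^−2] / 0.117 = 18.95255
Perpetuity value at year 2: $9.47 / 0.117 = 80.94017
PV of perpetuity: 80.94017 / (1+0.117)^2 = 64.87207
Total PV = 18.95255 + 64.87207 = 83.82462

$83.82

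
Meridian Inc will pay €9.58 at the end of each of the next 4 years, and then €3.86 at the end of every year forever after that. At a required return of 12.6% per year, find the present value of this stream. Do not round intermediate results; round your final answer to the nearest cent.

PV of 4-year annuity: €9.58 × [1 − (1+0.126)^−4] / 0.126 = 28.73390
Perpetuity value at year 4: €3.86 / 0.126 = 30.63492
PV of perpetuity: 30.63492 / (1+0.126)^4 = 19.05738
Total PV = 28.73390 + 19.05738 = 47.79128

€47.79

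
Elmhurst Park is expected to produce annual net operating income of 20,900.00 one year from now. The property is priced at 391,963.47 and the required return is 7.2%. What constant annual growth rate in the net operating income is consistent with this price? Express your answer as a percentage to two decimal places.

P = D₁/(r−g) ⇒ g = r − D₁/P = 0.072 − 20,900.00/391,963.47 = 0.018679

1.87%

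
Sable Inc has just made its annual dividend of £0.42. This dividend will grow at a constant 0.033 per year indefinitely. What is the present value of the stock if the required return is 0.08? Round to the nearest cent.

£9.23

D₁ = D₀ × (1 + g) = £0.42 × 1.033 = £0.4339
Growing perpetuity: P = D₁ / (r − g) = £0.4339 / (0.08 − 0.033) = £9.23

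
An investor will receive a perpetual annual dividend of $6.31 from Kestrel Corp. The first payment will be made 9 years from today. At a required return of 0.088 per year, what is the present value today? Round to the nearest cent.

$36.52

Value at end of year 8: C / r = $6.31 / 0.088 = $71.7045
Discount to today: PV = $71.7045 / (1 + 0.088)^8 = $71.7045 / 1.963501 = $36.52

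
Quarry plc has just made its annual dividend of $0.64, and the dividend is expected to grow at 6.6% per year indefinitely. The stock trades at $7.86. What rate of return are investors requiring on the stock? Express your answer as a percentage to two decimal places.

15.28%

D₁ = $0.64 × 1.066 = $0.6822
P = D₁/(r − g) ⇒ r = D₁/P + g = $0.6822/$7.86 + 0.066 = 0.086799 + 0.066 = 0.152799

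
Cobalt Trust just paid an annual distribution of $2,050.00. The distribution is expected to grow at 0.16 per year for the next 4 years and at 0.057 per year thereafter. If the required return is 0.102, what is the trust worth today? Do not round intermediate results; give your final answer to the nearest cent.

D_1 = 2378.00000
D_2 = 2758.48000
D_3 = 3199.83680
D_4 = 3711.81069
Terminal value at year 4: TV = D_4×(1+g_2)/(r−g_2) = 3923.38390/0.045 = 87186.30883
P_0 = D_1/(1+r)^1 + D_2/(1+r)^2 + D_3/(1+r)^3 + D_4/(1+r)^4 + TV/(1+r)^4
    = 2157.89474 + 2271.46814 + 2391.01910 + 2516.86221 + 59118.29679 = 68455.54098

$68455.54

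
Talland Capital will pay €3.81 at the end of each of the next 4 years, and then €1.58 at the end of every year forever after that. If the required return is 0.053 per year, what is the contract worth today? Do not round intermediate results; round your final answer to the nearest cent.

PV of 4-year annuity: €3.81 × [1 − (1+0.053)^−4] / 0.053 = 13.41645
Perpetuity value at year 4: €1.58 / 0.053 = 29.81132
PV of perpetuity: 29.81132 / (1+0.053)^4 = 24.24754
Total PV = 13.41645 + 24.24754 = 37.66399

€37.66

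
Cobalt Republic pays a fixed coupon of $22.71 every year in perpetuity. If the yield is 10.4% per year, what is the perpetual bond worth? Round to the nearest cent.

$218.37

Level perpetuity: PV = C / r = $22.71 / 0.104 = $218.37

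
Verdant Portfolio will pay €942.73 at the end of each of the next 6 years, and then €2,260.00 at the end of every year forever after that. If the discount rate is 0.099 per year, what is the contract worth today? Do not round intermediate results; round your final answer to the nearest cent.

€17074.38

PV of 6-year annuity: €942.73 × [1 − (1+0.099)^−6] / 0.099 = 4117.89512
Perpetuity value at year 6: €2,260.00 / 0.099 = 22828.28283
PV of perpetuity: 22828.28283 / (1+0.099)^6 = 12956.48182
Total PV = 4117.89512 + 12956.48182 = 17074.37694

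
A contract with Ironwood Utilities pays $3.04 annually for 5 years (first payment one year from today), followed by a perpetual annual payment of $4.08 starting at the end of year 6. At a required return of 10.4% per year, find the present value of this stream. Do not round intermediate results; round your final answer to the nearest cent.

PV of 5-year annuity: $3.04 × [1 − (1+0.104)^−5] / 0.104 = 11.40719
Perpetuity value at year 5: $4.08 / 0.104 = 39.23077
PV of perpetuity: 39.23077 / (1+0.104)^5 = 23.92112
Total PV = 11.40719 + 23.92112 = 35.32831

$35.33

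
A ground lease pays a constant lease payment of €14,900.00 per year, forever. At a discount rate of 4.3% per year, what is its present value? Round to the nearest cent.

€346511.63

Level perpetuity: PV = C / r = €14,900.00 / 0.043 = €346,511.63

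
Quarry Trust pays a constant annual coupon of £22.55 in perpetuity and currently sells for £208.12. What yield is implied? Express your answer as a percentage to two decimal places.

P = C/r ⇒ r = C/P = £22.55/£208.12 = 0.108351

10.84%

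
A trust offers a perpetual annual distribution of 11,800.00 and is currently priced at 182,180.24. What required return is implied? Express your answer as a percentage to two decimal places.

6.48%

P = C/r ⇒ r = C/P = 11,800.00/182,180.24 = 0.064771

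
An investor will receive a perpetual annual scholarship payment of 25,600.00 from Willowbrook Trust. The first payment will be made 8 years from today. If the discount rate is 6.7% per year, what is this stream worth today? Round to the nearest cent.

242668.96

Value at end of year 7: C / r = 25,600.00 / 0.067 = 382,089.5522
Discount to today: PV = 382,089.5522 / (1 + 0.067)^7 = 382,089.5522 / 1.574530 = 242,668.96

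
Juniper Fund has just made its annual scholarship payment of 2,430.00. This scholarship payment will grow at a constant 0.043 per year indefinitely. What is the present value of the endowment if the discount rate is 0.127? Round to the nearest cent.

D₁ = D₀ × (1 + g) = 2,430.00 × 1.043 = 2,534.4900
Growing perpetuity: P = D₁ / (r − g) = 2,534.4900 / (0.127 − 0.043) = 30,172.50

30172.50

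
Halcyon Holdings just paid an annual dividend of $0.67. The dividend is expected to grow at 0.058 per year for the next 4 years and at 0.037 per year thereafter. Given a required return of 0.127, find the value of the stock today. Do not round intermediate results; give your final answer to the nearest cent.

$8.29

D_1 = 0.70886
D_2 = 0.74997
D_3 = 0.79347
D_4 = 0.83949
Terminal value at year 4: TV = D_4×(1+g_2)/(r−g_2) = 0.87056/0.09 = 9.67283
P_0 = D_1/(1+r)^1 + D_2/(1+r)^2 + D_3/(1+r)^3 + D_4/(1+r)^4 + TV/(1+r)^4
    = 0.62898 + 0.59047 + 0.55432 + 0.52038 + 5.99595 = 8.29010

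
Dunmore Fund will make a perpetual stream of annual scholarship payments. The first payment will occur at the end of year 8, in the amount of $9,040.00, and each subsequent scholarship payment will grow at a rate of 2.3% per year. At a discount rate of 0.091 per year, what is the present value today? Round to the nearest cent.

$72258.05

Value at end of year 7: C₁ / (r − g) = $9,040.00 / (0.091 − 0.023) = $132,941.1765
Discount to today: PV = $132,941.1765 / (1 + 0.091)^7 = $132,941.1765 / 1.839811 = $72,258.05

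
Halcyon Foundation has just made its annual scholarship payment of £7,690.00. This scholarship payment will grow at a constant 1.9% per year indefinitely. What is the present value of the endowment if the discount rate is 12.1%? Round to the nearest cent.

D₁ = D₀ × (1 + g) = £7,690.00 × 1.019 = £7,836.1100
Growing perpetuity: P = D₁ / (r − g) = £7,836.1100 / (0.121 − 0.019) = £76,824.61

£76824.61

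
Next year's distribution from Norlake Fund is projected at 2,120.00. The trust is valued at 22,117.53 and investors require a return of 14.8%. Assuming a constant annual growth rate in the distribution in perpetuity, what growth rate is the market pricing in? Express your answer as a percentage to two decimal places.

P = D₁/(r−g) ⇒ g = r − D₁/P = 0.148 − 2,120.00/22,117.53 = 0.052148

5.21%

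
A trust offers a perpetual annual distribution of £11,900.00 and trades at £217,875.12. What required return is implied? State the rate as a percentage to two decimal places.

P = C/r ⇒ r = C/P = £11,900.00/£217,875.12 = 0.054618

5.46%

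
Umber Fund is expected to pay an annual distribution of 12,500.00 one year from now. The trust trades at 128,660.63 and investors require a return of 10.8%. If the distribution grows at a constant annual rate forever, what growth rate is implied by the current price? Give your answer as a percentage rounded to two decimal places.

P = D₁/(r−g) ⇒ g = r − D₁/P = 0.108 − 12,500.00/128,660.63 = 0.010845

1.08%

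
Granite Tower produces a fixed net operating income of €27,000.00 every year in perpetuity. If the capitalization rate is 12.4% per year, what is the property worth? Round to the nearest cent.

€217741.94

Level perpetuity: PV = C / r = €27,000.00 / 0.124 = €217,741.94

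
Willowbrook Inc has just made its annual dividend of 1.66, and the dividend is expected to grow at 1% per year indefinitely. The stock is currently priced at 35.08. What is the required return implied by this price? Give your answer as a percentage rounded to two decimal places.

D₁ = 1.66 × 1.01 = 1.6766
P = D₁/(r − g) ⇒ r = D₁/P + g = 1.6766/35.08 + 0.01 = 0.047794 + 0.01 = 0.057794

5.78%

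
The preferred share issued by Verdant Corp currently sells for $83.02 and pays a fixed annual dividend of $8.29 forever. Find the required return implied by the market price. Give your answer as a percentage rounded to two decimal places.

9.99%

P = C/r ⇒ r = C/P = $8.29/$83.02 = 0.099855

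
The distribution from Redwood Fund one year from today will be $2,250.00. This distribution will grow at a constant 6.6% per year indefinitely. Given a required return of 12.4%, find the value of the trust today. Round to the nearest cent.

$38793.10

Growing perpetuity: P = D₁ / (r − g) = $2,250.0000 / (0.124 − 0.066) = $38,793.10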